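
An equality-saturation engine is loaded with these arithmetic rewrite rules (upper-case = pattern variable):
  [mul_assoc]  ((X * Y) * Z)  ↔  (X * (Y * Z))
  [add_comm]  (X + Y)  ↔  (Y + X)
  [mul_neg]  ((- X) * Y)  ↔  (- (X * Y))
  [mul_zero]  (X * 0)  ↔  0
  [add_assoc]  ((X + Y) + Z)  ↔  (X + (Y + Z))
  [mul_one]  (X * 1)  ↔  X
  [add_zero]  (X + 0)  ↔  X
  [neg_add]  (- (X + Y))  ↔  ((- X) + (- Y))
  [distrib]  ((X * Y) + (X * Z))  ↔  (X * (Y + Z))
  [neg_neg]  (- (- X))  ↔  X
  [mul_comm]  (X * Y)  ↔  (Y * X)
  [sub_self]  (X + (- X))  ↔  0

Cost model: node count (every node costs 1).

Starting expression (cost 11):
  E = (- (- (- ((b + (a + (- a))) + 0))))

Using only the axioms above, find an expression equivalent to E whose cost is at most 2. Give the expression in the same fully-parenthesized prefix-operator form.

1. [sub_self →] (a + (- a))  →  0;  E = (- (- (- ((b + 0) + 0))))
2. [add_zero →] (b + 0)  →  b;  E = (- (- (- (b + 0))))
3. [add_zero →] (b + 0)  →  b;  E = (- (- (- b)))
4. [neg_neg →] (- (- b))  →  b;  cost 2 ≤ 2, done

(- b)   [cost 2]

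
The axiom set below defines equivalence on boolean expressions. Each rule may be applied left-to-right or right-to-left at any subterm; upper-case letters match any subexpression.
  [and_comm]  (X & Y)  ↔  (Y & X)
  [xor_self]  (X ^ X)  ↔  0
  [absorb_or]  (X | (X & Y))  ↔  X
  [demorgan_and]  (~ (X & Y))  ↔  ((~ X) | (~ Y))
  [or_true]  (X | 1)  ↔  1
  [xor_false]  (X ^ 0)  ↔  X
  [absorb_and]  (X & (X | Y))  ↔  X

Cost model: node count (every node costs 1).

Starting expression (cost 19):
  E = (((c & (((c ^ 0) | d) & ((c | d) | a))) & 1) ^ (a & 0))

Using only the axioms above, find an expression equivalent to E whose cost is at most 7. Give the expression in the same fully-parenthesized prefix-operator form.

1. [xor_false →] (c ^ 0)  →  c;  E = (((c & ((c | d) & ((c | d) | a))) & 1) ^ (a & 0))
2. [absorb_and →] ((c | d) & ((c | d) | a))  →  (c | d);  E = (((c & (c | d)) & 1) ^ (a & 0))
3. [absorb_and →] (c & (c | d))  →  c;  cost 7 ≤ 7, done

((c & 1) ^ (a & 0))   [cost 7]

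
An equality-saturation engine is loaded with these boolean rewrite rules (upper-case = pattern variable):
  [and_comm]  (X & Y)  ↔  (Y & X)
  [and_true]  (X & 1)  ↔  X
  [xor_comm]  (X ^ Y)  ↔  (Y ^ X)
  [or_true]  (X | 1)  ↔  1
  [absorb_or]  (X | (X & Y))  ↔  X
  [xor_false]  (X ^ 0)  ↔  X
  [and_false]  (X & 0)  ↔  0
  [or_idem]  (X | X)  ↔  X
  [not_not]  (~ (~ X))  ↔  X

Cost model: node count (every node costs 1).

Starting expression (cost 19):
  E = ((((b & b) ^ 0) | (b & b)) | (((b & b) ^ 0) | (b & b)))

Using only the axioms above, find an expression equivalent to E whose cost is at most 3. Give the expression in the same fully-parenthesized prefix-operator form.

1. [or_idem →] ((((b & b) ^ 0) | (b & b)) | (((b & b) ^ 0) | (b & b)))  →  (((b & b) ^ 0) | (b & b))
2. [xor_false →] ((b & b) ^ 0)  →  (b & b);  E = ((b & b) | (b & b))
3. [or_idem →] ((b & b) | (b & b))  →  (b & b);  cost 3 ≤ 3, done

(b & b)   [cost 3]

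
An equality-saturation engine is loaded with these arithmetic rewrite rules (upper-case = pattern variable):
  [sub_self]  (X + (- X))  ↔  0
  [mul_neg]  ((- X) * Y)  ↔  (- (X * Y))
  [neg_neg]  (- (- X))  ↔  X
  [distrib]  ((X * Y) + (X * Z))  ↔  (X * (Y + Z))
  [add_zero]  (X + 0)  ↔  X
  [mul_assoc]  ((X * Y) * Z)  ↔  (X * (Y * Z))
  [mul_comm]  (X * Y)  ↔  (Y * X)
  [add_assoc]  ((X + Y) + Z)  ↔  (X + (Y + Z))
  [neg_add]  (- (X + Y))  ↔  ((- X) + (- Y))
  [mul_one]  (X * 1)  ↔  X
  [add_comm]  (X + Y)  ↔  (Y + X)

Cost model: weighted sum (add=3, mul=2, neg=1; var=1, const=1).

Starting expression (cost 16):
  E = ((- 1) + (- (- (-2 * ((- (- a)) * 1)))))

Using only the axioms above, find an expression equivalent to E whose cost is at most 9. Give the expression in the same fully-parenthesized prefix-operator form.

1. [neg_neg →] (- (- a))  →  a;  E = ((- 1) + (- (- (-2 * (a * 1)))))
2. [mul_one →] (a * 1)  →  a;  E = ((- 1) + (- (- (-2 * a))))
3. [neg_neg →] (- (- (-2 * a)))  →  (-2 * a);  cost 9 ≤ 9, done

((- 1) + (-2 * a))   [cost 9]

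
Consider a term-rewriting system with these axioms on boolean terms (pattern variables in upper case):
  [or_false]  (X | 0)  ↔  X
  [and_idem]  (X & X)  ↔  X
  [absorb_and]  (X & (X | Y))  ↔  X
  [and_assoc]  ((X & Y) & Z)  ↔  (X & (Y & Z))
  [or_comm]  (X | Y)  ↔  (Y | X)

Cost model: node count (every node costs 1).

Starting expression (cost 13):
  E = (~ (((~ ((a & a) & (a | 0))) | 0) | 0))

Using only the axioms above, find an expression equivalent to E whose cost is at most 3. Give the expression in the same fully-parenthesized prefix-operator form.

(~ (~ a))   [cost 3]

1. [or_false →] ((~ ((a & a) & (a | 0))) | 0)  →  (~ ((a & a) & (a | 0)));  E = (~ ((~ ((a & a) & (a | 0))) | 0))
2. [and_idem →] (a & a)  →  a;  E = (~ ((~ (a & (a | 0))) | 0))
3. [or_false →] ((~ (a & (a | 0))) | 0)  →  (~ (a & (a | 0)));  E = (~ (~ (a & (a | 0))))
4. [absorb_and →] (a & (a | 0))  →  a;  cost 3 ≤ 3, done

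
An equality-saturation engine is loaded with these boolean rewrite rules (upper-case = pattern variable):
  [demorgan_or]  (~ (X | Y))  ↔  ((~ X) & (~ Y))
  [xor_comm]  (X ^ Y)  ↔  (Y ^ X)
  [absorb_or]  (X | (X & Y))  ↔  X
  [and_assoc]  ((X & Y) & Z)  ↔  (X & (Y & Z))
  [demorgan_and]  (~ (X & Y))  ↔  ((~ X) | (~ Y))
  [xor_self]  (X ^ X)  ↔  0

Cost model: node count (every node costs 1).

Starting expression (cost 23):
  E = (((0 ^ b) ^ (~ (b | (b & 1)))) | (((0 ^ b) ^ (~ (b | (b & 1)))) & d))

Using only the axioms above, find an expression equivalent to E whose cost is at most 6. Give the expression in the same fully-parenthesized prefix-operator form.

1. [absorb_or →] (((0 ^ b) ^ (~ (b | (b & 1)))) | (((0 ^ b) ^ (~ (b | (b & 1)))) & d))  →  ((0 ^ b) ^ (~ (b | (b & 1))))
2. [absorb_or →] (b | (b & 1))  →  b;  cost 6 ≤ 6, done

((0 ^ b) ^ (~ b))   [cost 6]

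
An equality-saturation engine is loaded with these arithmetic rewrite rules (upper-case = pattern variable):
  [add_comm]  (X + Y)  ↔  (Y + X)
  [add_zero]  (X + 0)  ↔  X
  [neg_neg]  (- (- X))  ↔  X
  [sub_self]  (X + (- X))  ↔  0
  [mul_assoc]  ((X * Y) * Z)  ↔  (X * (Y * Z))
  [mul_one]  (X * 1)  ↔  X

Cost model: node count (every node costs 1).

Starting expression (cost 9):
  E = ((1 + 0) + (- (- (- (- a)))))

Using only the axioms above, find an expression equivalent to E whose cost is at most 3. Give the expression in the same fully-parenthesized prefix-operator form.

(1 + a)   [cost 3]

(1) (- (- (- (- a))))  =[neg_neg →]=  (- (- a))    ⊢ ((1 + 0) + (- (- a)))
(2) (- (- a))  =[neg_neg →]=  a    ⊢ ((1 + 0) + a)
(3) (1 + 0)  =[add_zero →]=  1    ⊢ cost 3, within 3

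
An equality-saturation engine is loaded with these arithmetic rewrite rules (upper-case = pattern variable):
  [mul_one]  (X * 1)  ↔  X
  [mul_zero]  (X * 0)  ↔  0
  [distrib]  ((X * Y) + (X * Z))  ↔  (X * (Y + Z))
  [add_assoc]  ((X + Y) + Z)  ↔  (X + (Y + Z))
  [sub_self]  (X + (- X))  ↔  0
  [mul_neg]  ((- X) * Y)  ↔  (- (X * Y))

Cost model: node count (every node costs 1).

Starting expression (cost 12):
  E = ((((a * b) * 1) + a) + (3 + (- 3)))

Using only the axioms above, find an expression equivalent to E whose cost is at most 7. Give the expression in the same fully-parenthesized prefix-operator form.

(1) ((((a * b) * 1) + a) + (3 + (- 3)))  =[add_assoc →]=  (((a * b) * 1) + (a + (3 + (- 3))))
(2) (3 + (- 3))  =[sub_self →]=  0    ⊢ (((a * b) * 1) + (a + 0))
(3) ((a * b) * 1)  =[mul_one →]=  (a * b)    ⊢ cost 7, within 7

((a * b) + (a + 0))   [cost 7]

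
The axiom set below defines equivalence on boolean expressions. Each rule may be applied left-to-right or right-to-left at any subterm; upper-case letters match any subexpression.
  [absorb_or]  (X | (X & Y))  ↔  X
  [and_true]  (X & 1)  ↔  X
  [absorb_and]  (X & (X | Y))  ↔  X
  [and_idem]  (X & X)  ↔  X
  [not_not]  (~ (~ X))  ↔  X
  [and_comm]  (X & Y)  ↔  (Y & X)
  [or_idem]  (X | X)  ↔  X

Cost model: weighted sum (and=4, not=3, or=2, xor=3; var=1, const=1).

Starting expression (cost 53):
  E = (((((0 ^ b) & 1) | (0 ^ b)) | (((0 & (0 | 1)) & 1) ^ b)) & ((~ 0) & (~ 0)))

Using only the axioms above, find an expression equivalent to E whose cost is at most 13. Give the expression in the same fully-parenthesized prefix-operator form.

step 1: absorb_and (→) rewrites (0 & (0 | 1)) into 0, now (((((0 ^ b) & 1) | (0 ^ b)) | ((0 & 1) ^ b)) & ((~ 0) & (~ 0)))
step 2: and_idem (→) rewrites ((~ 0) & (~ 0)) into (~ 0), now (((((0 ^ b) & 1) | (0 ^ b)) | ((0 & 1) ^ b)) & (~ 0))
step 3: and_true (→) rewrites ((0 ^ b) & 1) into (0 ^ b), now ((((0 ^ b) | (0 ^ b)) | ((0 & 1) ^ b)) & (~ 0))
step 4: or_idem (→) rewrites ((0 ^ b) | (0 ^ b)) into (0 ^ b), now (((0 ^ b) | ((0 & 1) ^ b)) & (~ 0))
step 5: and_true (→) rewrites (0 & 1) into 0, now (((0 ^ b) | (0 ^ b)) & (~ 0))
step 6: or_idem (→) rewrites ((0 ^ b) | (0 ^ b)) into (0 ^ b), reaching cost 13 (bound 13)

((0 ^ b) & (~ 0))   [cost 13]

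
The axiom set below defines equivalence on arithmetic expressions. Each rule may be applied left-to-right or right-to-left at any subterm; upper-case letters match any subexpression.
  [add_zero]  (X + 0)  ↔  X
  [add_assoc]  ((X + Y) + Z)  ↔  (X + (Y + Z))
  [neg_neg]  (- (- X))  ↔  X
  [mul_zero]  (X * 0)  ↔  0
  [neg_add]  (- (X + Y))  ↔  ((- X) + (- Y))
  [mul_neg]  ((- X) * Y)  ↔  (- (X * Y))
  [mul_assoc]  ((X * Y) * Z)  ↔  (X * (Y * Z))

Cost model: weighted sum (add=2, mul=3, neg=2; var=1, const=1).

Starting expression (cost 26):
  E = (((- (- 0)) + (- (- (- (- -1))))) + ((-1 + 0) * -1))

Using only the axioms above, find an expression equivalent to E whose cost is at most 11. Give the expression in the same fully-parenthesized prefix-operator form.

(1) (- (- (- (- -1))))  =[neg_neg →]=  (- (- -1))    ⊢ (((- (- 0)) + (- (- -1))) + ((-1 + 0) * -1))
(2) (- (- -1))  =[neg_neg →]=  -1    ⊢ (((- (- 0)) + -1) + ((-1 + 0) * -1))
(3) (-1 + 0)  =[add_zero →]=  -1    ⊢ (((- (- 0)) + -1) + (-1 * -1))
(4) (- (- 0))  =[neg_neg →]=  0    ⊢ cost 11, within 11

((0 + -1) + (-1 * -1))   [cost 11]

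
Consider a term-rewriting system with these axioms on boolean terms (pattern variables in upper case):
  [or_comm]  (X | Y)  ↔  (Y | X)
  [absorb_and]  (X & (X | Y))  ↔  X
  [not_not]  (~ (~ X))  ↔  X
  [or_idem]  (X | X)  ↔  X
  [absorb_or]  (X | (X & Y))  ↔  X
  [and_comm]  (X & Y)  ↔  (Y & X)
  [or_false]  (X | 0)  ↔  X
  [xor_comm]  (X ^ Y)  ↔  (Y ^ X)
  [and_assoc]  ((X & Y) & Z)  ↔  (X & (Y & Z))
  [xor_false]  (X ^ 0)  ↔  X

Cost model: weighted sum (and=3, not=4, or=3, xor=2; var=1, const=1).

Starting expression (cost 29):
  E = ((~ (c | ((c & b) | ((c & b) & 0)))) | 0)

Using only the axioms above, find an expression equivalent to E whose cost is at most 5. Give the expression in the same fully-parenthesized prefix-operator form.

(1) ((c & b) | ((c & b) & 0))  =[absorb_or →]=  (c & b)    ⊢ ((~ (c | (c & b))) | 0)
(2) ((~ (c | (c & b))) | 0)  =[or_false →]=  (~ (c | (c & b)))
(3) (c | (c & b))  =[absorb_or →]=  c    ⊢ cost 5, within 5

(~ c)   [cost 5]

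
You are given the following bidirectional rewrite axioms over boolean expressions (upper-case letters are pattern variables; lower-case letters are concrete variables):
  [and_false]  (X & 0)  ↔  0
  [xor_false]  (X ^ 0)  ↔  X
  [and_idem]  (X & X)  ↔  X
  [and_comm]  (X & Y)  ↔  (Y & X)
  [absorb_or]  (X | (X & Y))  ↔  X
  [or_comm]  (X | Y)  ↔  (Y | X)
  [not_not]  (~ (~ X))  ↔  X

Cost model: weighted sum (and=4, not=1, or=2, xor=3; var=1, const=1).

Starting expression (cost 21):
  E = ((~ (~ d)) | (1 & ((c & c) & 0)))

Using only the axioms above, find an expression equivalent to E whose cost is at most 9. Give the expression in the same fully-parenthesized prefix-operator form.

step 1: and_idem (→) rewrites (c & c) into c, now ((~ (~ d)) | (1 & (c & 0)))
step 2: and_false (→) rewrites (c & 0) into 0, now ((~ (~ d)) | (1 & 0))
step 3: not_not (→) rewrites (~ (~ d)) into d, reaching cost 9 (bound 9)

(d | (1 & 0))   [cost 9]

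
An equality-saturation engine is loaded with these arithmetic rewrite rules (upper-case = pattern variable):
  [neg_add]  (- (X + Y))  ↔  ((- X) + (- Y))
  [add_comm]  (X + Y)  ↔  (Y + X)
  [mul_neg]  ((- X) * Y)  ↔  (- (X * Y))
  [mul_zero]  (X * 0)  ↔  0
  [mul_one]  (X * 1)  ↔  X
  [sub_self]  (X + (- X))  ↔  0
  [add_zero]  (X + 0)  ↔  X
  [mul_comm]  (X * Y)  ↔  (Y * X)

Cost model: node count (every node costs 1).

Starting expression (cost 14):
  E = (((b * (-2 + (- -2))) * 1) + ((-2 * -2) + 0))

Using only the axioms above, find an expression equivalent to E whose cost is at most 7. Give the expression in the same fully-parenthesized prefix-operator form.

step 1: add_zero (→) rewrites ((-2 * -2) + 0) into (-2 * -2), now (((b * (-2 + (- -2))) * 1) + (-2 * -2))
step 2: mul_one (→) rewrites ((b * (-2 + (- -2))) * 1) into (b * (-2 + (- -2))), now ((b * (-2 + (- -2))) + (-2 * -2))
step 3: sub_self (→) rewrites (-2 + (- -2)) into 0, reaching cost 7 (bound 7)

((b * 0) + (-2 * -2))   [cost 7]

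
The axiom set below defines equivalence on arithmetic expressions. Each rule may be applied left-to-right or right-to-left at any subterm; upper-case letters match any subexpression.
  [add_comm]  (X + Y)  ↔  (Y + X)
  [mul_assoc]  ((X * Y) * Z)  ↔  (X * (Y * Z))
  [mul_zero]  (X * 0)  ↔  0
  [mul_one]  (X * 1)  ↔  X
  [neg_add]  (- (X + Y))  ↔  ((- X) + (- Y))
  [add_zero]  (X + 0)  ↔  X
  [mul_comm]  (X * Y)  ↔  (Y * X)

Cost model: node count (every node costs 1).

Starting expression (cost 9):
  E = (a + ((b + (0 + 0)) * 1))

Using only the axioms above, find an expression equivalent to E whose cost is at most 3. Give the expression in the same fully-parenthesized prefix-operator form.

(a + b)   [cost 3]

1. [add_zero →] (0 + 0)  →  0;  E = (a + ((b + 0) * 1))
2. [mul_one →] ((b + 0) * 1)  →  (b + 0);  E = (a + (b + 0))
3. [add_zero →] (b + 0)  →  b;  cost 3 ≤ 3, done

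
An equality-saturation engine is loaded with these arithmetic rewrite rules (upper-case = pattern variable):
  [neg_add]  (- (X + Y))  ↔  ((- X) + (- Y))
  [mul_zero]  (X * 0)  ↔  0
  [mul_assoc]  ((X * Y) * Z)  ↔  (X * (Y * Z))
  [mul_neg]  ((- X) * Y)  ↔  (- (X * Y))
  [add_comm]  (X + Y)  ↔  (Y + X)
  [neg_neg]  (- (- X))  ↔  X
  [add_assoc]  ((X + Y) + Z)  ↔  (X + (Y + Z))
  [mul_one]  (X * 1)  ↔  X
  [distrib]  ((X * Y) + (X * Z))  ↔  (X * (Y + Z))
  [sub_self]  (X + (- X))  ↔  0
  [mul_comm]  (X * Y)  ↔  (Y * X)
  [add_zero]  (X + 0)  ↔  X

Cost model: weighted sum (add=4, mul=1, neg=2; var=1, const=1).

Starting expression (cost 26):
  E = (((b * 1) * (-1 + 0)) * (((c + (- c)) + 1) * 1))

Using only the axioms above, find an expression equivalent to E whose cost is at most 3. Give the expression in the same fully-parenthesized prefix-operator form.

1. [sub_self →] (c + (- c))  →  0;  E = (((b * 1) * (-1 + 0)) * ((0 + 1) * 1))
2. [mul_comm →] ((b * 1) * (-1 + 0))  →  ((-1 + 0) * (b * 1));  E = (((-1 + 0) * (b * 1)) * ((0 + 1) * 1))
3. [mul_one →] (b * 1)  →  b;  E = (((-1 + 0) * b) * ((0 + 1) * 1))
4. [add_zero →] (-1 + 0)  →  -1;  E = ((-1 * b) * ((0 + 1) * 1))
5. [add_comm →] (0 + 1)  →  (1 + 0);  E = ((-1 * b) * ((1 + 0) * 1))
6. [mul_comm →] ((1 + 0) * 1)  →  (1 * (1 + 0));  E = ((-1 * b) * (1 * (1 + 0)))
7. [add_zero →] (1 + 0)  →  1;  E = ((-1 * b) * (1 * 1))
8. [mul_one →] (1 * 1)  →  1;  E = ((-1 * b) * 1)
9. [mul_one →] ((-1 * b) * 1)  →  (-1 * b);  cost 3 ≤ 3, done

(-1 * b)   [cost 3]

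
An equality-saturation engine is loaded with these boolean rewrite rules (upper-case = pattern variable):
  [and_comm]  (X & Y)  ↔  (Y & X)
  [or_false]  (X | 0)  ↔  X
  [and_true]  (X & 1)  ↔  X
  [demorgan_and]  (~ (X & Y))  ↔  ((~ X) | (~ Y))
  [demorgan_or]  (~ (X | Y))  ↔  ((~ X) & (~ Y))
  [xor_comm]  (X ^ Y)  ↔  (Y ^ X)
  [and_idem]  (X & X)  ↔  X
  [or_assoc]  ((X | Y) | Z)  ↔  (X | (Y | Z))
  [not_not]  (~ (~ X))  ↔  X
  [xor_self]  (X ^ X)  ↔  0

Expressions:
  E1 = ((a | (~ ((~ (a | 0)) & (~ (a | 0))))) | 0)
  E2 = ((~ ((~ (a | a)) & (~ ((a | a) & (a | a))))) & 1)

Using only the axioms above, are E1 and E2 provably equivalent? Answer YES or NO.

YES

step 1: or_false (→) rewrites ((a | (~ ((~ (a | 0)) & (~ (a | 0))))) | 0) into (a | (~ ((~ (a | 0)) & (~ (a | 0)))))
step 2: and_idem (→) rewrites ((~ (a | 0)) & (~ (a | 0))) into (~ (a | 0)), now (a | (~ (~ (a | 0))))
step 3: or_false (→) rewrites (a | 0) into a, now (a | (~ (~ a)))
step 4: not_not (→) rewrites (~ (~ a)) into a, now (a | a)
step 5: not_not (←) rewrites (a | a) into (~ (~ (a | a)))
step 6: and_true (←) rewrites (~ (~ (a | a))) into ((~ (~ (a | a))) & 1)
step 7: and_idem (←) rewrites (~ (a | a)) into ((~ (a | a)) & (~ (a | a))), now ((~ ((~ (a | a)) & (~ (a | a)))) & 1)
step 8: and_idem (←) rewrites (a | a) into ((a | a) & (a | a)), which is E2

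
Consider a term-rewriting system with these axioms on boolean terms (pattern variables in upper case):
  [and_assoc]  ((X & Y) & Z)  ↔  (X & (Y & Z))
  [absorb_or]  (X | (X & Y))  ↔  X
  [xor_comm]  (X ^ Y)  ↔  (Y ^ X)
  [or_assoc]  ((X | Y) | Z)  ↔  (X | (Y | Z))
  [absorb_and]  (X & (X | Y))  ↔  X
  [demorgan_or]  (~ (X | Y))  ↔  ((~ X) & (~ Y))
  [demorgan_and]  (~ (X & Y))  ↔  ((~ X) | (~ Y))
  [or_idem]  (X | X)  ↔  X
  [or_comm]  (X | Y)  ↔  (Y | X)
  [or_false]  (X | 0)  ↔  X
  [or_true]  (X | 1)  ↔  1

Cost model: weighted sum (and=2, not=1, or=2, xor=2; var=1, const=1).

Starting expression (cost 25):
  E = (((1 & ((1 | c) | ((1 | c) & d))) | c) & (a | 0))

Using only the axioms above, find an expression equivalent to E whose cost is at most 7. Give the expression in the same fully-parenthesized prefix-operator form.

step 1: absorb_or (→) rewrites ((1 | c) | ((1 | c) & d)) into (1 | c), now (((1 & (1 | c)) | c) & (a | 0))
step 2: or_false (→) rewrites (a | 0) into a, now (((1 & (1 | c)) | c) & a)
step 3: absorb_and (→) rewrites (1 & (1 | c)) into 1, reaching cost 7 (bound 7)

((1 | c) & a)   [cost 7]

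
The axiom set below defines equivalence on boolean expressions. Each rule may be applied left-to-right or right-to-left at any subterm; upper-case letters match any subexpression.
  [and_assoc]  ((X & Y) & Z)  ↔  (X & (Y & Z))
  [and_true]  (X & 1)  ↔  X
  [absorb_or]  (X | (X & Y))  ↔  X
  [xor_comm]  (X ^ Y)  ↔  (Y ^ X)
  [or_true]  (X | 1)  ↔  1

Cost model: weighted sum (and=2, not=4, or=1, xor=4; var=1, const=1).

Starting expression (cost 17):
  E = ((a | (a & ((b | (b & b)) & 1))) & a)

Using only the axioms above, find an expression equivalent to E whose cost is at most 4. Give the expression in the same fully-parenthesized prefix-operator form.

(a & a)   [cost 4]

1. [absorb_or →] (b | (b & b))  →  b;  E = ((a | (a & (b & 1))) & a)
2. [and_true →] (b & 1)  →  b;  E = ((a | (a & b)) & a)
3. [absorb_or →] (a | (a & b))  →  a;  cost 4 ≤ 4, done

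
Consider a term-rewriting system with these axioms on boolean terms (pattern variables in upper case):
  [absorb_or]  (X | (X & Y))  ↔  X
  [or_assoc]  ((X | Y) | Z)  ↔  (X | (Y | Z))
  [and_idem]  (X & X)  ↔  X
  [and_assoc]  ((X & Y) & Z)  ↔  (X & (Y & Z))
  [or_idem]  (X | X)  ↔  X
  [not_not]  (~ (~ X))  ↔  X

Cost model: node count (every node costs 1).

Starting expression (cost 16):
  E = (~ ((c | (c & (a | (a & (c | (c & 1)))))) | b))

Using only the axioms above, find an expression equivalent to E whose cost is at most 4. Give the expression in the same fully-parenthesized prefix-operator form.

(1) (c | (c & 1))  =[absorb_or →]=  c    ⊢ (~ ((c | (c & (a | (a & c)))) | b))
(2) (a | (a & c))  =[absorb_or →]=  a    ⊢ (~ ((c | (c & a)) | b))
(3) (c | (c & a))  =[absorb_or →]=  c    ⊢ cost 4, within 4

(~ (c | b))   [cost 4]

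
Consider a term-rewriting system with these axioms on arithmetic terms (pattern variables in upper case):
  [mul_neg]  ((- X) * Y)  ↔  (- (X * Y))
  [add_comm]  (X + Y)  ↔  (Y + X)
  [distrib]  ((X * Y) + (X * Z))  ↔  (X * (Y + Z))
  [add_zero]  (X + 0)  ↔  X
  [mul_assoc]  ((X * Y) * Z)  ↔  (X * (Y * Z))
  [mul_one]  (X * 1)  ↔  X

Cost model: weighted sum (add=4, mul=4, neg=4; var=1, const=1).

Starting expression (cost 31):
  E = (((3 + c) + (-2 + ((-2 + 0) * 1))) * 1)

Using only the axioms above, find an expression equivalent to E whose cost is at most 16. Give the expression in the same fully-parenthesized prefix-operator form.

(1) ((-2 + 0) * 1)  =[mul_one →]=  (-2 + 0)    ⊢ (((3 + c) + (-2 + (-2 + 0))) * 1)
(2) (-2 + 0)  =[add_zero →]=  -2    ⊢ (((3 + c) + (-2 + -2)) * 1)
(3) (((3 + c) + (-2 + -2)) * 1)  =[mul_one →]=  ((3 + c) + (-2 + -2))    ⊢ cost 16, within 16

((3 + c) + (-2 + -2))   [cost 16]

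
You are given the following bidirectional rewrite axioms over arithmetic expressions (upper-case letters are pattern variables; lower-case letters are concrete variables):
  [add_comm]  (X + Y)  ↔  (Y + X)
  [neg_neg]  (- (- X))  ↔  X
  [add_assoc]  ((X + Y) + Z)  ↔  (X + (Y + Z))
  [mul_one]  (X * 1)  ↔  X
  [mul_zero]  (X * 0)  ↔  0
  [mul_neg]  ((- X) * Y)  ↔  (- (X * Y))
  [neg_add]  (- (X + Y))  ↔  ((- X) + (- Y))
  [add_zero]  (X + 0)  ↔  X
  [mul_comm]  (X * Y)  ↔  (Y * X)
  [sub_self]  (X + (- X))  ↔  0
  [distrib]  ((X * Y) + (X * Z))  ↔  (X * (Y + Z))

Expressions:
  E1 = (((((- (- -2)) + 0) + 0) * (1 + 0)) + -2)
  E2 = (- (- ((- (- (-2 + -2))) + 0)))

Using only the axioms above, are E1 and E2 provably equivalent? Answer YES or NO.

YES

1. [add_zero →] ((- (- -2)) + 0)  →  (- (- -2));  E1 = ((((- (- -2)) + 0) * (1 + 0)) + -2)
2. [add_zero →] ((- (- -2)) + 0)  →  (- (- -2));  E1 = (((- (- -2)) * (1 + 0)) + -2)
3. [add_zero →] (1 + 0)  →  1;  E1 = (((- (- -2)) * 1) + -2)
4. [neg_neg →] (- (- -2))  →  -2;  E1 = ((-2 * 1) + -2)
5. [mul_one →] (-2 * 1)  →  -2;  E1 = (-2 + -2)
6. [neg_neg ←] (-2 + -2)  →  (- (- (-2 + -2)))
7. [neg_neg ←] (- (-2 + -2))  →  (- (- (- (-2 + -2))));  E1 = (- (- (- (- (-2 + -2)))))
8. [add_zero ←] (- (- (-2 + -2)))  →  ((- (- (-2 + -2))) + 0);  this is E2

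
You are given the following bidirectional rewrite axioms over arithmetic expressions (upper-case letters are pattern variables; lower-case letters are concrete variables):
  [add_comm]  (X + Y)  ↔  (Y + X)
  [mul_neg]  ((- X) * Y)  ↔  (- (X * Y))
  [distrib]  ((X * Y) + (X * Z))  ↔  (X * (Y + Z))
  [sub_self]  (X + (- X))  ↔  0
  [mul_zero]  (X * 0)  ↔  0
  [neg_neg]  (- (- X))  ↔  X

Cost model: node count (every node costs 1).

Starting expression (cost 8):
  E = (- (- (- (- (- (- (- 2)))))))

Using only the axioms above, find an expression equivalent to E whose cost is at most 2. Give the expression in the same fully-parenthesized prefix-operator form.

(1) (- (- (- (- 2))))  =[neg_neg →]=  (- (- 2))    ⊢ (- (- (- (- (- 2)))))
(2) (- (- (- (- 2))))  =[neg_neg →]=  (- (- 2))    ⊢ (- (- (- 2)))
(3) (- (- 2))  =[neg_neg →]=  2    ⊢ cost 2, within 2

(- 2)   [cost 2]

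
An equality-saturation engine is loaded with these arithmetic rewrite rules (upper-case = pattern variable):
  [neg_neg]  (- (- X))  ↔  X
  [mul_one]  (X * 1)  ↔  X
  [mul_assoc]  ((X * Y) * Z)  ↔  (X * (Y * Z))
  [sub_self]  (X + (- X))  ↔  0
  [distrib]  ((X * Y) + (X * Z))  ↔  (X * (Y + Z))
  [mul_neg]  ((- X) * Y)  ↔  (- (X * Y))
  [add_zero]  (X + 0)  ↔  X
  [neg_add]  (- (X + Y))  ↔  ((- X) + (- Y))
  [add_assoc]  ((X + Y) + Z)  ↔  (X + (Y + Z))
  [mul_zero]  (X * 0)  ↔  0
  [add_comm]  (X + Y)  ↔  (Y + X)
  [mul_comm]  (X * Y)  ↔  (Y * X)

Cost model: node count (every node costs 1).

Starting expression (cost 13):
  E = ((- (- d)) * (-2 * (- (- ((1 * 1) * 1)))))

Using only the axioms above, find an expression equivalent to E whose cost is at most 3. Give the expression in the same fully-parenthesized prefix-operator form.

1. [neg_neg →] (- (- ((1 * 1) * 1)))  →  ((1 * 1) * 1);  E = ((- (- d)) * (-2 * ((1 * 1) * 1)))
2. [mul_one →] (1 * 1)  →  1;  E = ((- (- d)) * (-2 * (1 * 1)))
3. [neg_neg →] (- (- d))  →  d;  E = (d * (-2 * (1 * 1)))
4. [mul_comm →] (d * (-2 * (1 * 1)))  →  ((-2 * (1 * 1)) * d)
5. [mul_one →] (1 * 1)  →  1;  E = ((-2 * 1) * d)
6. [mul_one →] (-2 * 1)  →  -2;  cost 3 ≤ 3, done

(-2 * d)   [cost 3]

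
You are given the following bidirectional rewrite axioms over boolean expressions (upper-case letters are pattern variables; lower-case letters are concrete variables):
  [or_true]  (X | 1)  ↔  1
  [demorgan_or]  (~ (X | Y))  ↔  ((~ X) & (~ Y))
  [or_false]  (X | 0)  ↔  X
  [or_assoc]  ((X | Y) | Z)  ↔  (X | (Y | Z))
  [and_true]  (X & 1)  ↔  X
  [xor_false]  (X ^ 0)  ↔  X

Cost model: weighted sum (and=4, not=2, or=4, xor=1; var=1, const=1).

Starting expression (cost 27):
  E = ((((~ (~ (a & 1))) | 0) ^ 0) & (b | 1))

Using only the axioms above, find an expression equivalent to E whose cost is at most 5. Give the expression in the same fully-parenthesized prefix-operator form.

(~ (~ a))   [cost 5]

(1) (a & 1)  =[and_true →]=  a    ⊢ ((((~ (~ a)) | 0) ^ 0) & (b | 1))
(2) (((~ (~ a)) | 0) ^ 0)  =[xor_false →]=  ((~ (~ a)) | 0)    ⊢ (((~ (~ a)) | 0) & (b | 1))
(3) ((~ (~ a)) | 0)  =[or_false →]=  (~ (~ a))    ⊢ ((~ (~ a)) & (b | 1))
(4) (b | 1)  =[or_true →]=  1    ⊢ ((~ (~ a)) & 1)
(5) ((~ (~ a)) & 1)  =[and_true →]=  (~ (~ a))    ⊢ cost 5, within 5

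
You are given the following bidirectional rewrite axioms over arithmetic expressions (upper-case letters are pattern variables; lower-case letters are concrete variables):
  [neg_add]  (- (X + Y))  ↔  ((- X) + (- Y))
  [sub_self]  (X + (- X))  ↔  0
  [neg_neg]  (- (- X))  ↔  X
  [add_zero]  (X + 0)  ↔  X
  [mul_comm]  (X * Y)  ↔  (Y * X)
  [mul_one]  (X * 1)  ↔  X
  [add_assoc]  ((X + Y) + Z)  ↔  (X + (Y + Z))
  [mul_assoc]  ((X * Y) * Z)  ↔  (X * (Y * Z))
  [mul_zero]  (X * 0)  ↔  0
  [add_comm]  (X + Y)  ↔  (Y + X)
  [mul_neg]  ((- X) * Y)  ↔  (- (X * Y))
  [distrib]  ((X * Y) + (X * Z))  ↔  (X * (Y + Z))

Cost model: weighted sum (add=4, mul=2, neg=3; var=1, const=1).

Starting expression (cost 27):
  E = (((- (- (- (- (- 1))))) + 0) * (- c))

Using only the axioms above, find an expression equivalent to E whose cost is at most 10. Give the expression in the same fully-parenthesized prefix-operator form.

(1) ((- (- (- (- (- 1))))) + 0)  =[add_zero →]=  (- (- (- (- (- 1)))))    ⊢ ((- (- (- (- (- 1))))) * (- c))
(2) (- (- (- 1)))  =[neg_neg →]=  (- 1)    ⊢ ((- (- (- 1))) * (- c))
(3) (- (- 1))  =[neg_neg →]=  1    ⊢ cost 10, within 10

((- 1) * (- c))   [cost 10]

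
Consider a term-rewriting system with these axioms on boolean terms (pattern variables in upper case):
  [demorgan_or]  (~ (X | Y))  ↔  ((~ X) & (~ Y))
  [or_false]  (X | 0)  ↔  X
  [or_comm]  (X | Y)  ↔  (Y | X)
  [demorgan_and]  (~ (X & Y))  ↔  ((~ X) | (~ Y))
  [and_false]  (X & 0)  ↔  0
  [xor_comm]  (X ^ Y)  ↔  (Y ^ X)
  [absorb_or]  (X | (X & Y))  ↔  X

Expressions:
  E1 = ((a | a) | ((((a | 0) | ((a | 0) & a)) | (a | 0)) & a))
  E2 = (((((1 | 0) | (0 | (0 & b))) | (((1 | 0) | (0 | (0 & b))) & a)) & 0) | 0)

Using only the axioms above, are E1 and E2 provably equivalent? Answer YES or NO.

NO

Every axiom is a valid identity, so a rewrite proof would force E1 and E2 to agree under every assignment.
At a=1, b=0: E1 = 1 but E2 = 0; they differ, so no derivation exists.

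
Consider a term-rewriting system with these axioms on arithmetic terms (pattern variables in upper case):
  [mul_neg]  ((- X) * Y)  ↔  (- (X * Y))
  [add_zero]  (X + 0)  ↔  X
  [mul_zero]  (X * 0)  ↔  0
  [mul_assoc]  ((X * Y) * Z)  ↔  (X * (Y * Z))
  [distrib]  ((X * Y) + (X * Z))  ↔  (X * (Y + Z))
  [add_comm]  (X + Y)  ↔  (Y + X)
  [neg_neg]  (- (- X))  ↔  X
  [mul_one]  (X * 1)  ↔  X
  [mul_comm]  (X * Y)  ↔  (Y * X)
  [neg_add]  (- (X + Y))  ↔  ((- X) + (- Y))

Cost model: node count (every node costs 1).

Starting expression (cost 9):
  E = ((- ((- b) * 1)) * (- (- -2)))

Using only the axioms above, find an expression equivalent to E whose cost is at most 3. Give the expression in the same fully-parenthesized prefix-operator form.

1. [neg_neg →] (- (- -2))  →  -2;  E = ((- ((- b) * 1)) * -2)
2. [mul_one →] ((- b) * 1)  →  (- b);  E = ((- (- b)) * -2)
3. [neg_neg →] (- (- b))  →  b;  cost 3 ≤ 3, done

(b * -2)   [cost 3]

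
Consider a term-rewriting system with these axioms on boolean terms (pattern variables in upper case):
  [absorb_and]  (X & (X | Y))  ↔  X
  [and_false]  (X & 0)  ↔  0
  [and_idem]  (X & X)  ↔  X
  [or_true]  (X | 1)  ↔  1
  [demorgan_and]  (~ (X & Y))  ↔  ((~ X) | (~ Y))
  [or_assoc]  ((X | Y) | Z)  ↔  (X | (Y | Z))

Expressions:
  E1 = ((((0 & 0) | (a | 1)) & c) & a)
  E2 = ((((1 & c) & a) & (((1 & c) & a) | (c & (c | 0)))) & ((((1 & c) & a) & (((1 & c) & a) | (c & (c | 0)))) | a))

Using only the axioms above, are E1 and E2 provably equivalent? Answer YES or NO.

1. [or_true →] (a | 1)  →  1;  E1 = ((((0 & 0) | 1) & c) & a)
2. [and_idem →] (0 & 0)  →  0;  E1 = (((0 | 1) & c) & a)
3. [or_true →] (0 | 1)  →  1;  E1 = ((1 & c) & a)
4. [absorb_and ←] ((1 & c) & a)  →  (((1 & c) & a) & (((1 & c) & a) | c))
5. [absorb_and ←] c  →  (c & (c | 0));  E1 = (((1 & c) & a) & (((1 & c) & a) | (c & (c | 0))))
6. [absorb_and ←] (((1 & c) & a) & (((1 & c) & a) | (c & (c | 0))))  →  ((((1 & c) & a) & (((1 & c) & a) | (c & (c | 0)))) & ((((1 & c) & a) & (((1 & c) & a) | (c & (c | 0)))) | a));  this is E2

YES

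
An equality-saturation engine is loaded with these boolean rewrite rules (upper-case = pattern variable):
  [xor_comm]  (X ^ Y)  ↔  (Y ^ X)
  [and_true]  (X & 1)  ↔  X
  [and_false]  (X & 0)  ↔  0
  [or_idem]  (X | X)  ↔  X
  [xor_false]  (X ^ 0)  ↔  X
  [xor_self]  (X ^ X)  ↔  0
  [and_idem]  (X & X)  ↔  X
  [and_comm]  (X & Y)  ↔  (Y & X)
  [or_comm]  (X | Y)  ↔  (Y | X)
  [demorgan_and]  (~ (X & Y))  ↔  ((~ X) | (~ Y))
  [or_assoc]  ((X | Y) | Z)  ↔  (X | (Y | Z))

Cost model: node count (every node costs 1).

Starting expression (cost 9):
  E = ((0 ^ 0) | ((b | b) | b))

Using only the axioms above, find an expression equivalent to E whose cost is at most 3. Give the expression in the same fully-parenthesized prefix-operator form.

(0 | b)   [cost 3]

(1) (0 ^ 0)  =[xor_false →]=  0    ⊢ (0 | ((b | b) | b))
(2) (b | b)  =[or_idem →]=  b    ⊢ (0 | (b | b))
(3) (b | b)  =[or_idem →]=  b    ⊢ cost 3, within 3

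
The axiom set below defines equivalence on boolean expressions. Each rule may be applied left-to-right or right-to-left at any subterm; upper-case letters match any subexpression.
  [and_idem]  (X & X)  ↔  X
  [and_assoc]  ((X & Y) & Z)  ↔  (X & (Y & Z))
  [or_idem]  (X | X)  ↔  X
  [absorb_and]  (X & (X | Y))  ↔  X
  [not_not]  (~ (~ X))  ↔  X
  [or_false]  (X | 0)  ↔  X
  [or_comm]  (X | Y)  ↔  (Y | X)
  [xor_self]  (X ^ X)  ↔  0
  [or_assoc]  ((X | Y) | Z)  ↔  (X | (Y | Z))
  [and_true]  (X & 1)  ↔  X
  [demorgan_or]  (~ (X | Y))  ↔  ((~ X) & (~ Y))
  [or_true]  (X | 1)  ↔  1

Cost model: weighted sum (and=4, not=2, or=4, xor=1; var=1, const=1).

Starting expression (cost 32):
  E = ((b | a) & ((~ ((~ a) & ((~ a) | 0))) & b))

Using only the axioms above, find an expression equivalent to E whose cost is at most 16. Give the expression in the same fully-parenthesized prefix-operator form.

1. [or_false →] ((~ a) | 0)  →  (~ a);  E = ((b | a) & ((~ ((~ a) & (~ a))) & b))
2. [and_idem →] ((~ a) & (~ a))  →  (~ a);  E = ((b | a) & ((~ (~ a)) & b))
3. [not_not →] (~ (~ a))  →  a;  cost 16 ≤ 16, done

((b | a) & (a & b))   [cost 16]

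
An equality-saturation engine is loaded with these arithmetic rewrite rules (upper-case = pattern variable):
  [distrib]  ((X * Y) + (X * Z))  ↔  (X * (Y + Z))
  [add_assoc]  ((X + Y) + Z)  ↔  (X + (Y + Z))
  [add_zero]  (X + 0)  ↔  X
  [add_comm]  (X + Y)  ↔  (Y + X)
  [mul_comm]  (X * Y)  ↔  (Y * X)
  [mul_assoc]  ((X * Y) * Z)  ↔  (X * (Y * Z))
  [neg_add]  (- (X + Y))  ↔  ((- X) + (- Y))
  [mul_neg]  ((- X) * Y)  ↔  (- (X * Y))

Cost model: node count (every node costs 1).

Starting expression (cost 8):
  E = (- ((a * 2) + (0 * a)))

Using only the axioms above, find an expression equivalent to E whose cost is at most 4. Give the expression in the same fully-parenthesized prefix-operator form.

(- (a * 2))   [cost 4]

step 1: mul_comm (→) rewrites (0 * a) into (a * 0), now (- ((a * 2) + (a * 0)))
step 2: distrib (→) rewrites ((a * 2) + (a * 0)) into (a * (2 + 0)), now (- (a * (2 + 0)))
step 3: add_zero (→) rewrites (2 + 0) into 2, reaching cost 4 (bound 4)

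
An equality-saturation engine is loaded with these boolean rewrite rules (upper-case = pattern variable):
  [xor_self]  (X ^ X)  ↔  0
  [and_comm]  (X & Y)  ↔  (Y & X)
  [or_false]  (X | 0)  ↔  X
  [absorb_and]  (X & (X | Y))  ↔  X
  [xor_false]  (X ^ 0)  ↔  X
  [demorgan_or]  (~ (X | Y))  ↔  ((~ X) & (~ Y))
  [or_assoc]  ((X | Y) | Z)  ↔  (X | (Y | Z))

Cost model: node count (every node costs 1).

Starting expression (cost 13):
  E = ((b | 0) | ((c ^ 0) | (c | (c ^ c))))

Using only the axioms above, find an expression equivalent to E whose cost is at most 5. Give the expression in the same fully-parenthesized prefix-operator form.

step 1: xor_self (→) rewrites (c ^ c) into 0, now ((b | 0) | ((c ^ 0) | (c | 0)))
step 2: or_false (→) rewrites (b | 0) into b, now (b | ((c ^ 0) | (c | 0)))
step 3: xor_false (→) rewrites (c ^ 0) into c, now (b | (c | (c | 0)))
step 4: or_false (→) rewrites (c | 0) into c, reaching cost 5 (bound 5)

(b | (c | c))   [cost 5]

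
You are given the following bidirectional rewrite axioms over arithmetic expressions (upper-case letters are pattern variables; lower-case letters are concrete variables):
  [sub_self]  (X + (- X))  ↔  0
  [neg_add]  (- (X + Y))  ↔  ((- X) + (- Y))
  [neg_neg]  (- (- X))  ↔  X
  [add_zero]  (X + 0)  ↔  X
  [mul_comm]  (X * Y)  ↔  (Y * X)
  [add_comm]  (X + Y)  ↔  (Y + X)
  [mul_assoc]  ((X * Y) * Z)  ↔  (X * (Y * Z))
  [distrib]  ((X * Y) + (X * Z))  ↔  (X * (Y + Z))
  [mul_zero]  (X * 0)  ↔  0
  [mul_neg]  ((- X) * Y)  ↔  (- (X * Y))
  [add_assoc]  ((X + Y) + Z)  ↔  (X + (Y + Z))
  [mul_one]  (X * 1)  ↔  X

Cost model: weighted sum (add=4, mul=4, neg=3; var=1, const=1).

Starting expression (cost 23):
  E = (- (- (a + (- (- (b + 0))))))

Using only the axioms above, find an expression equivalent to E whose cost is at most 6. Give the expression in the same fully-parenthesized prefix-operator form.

step 1: neg_neg (→) rewrites (- (- (b + 0))) into (b + 0), now (- (- (a + (b + 0))))
step 2: add_zero (→) rewrites (b + 0) into b, now (- (- (a + b)))
step 3: neg_neg (→) rewrites (- (- (a + b))) into (a + b), reaching cost 6 (bound 6)

(a + b)   [cost 6]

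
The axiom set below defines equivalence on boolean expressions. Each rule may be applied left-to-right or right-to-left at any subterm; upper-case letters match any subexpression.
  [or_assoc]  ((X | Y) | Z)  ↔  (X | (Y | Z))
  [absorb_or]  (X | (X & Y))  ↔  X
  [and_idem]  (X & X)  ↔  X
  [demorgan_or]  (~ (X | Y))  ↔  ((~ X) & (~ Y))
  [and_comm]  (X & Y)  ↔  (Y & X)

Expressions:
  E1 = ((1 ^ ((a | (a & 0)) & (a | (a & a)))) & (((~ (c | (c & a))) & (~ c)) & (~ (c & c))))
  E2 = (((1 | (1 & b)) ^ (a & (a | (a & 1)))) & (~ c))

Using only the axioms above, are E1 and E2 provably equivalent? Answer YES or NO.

1. [absorb_or →] (c | (c & a))  →  c;  E1 = ((1 ^ ((a | (a & 0)) & (a | (a & a)))) & (((~ c) & (~ c)) & (~ (c & c))))
2. [and_idem →] (c & c)  →  c;  E1 = ((1 ^ ((a | (a & 0)) & (a | (a & a)))) & (((~ c) & (~ c)) & (~ c)))
3. [absorb_or →] (a | (a & 0))  →  a;  E1 = ((1 ^ (a & (a | (a & a)))) & (((~ c) & (~ c)) & (~ c)))
4. [absorb_or →] (a | (a & a))  →  a;  E1 = ((1 ^ (a & a)) & (((~ c) & (~ c)) & (~ c)))
5. [and_idem →] ((~ c) & (~ c))  →  (~ c);  E1 = ((1 ^ (a & a)) & ((~ c) & (~ c)))
6. [and_idem →] (a & a)  →  a;  E1 = ((1 ^ a) & ((~ c) & (~ c)))
7. [and_idem →] ((~ c) & (~ c))  →  (~ c);  E1 = ((1 ^ a) & (~ c))
8. [and_idem ←] a  →  (a & a);  E1 = ((1 ^ (a & a)) & (~ c))
9. [absorb_or ←] 1  →  (1 | (1 & b));  E1 = (((1 | (1 & b)) ^ (a & a)) & (~ c))
10. [absorb_or ←] a  →  (a | (a & 1));  this is E2

YES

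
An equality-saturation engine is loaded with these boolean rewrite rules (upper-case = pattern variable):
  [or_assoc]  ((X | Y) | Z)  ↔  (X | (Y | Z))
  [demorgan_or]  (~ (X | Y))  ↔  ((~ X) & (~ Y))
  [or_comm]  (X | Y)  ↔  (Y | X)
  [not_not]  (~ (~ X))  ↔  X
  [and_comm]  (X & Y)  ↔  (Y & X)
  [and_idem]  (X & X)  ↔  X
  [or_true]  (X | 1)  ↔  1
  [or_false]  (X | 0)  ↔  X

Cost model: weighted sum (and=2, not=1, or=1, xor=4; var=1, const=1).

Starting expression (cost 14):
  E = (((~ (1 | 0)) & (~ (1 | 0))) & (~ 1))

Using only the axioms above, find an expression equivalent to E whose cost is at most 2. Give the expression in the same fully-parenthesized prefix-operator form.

(1) ((~ (1 | 0)) & (~ (1 | 0)))  =[and_idem →]=  (~ (1 | 0))    ⊢ ((~ (1 | 0)) & (~ 1))
(2) (1 | 0)  =[or_false →]=  1    ⊢ ((~ 1) & (~ 1))
(3) ((~ 1) & (~ 1))  =[and_idem →]=  (~ 1)    ⊢ cost 2, within 2

(~ 1)   [cost 2]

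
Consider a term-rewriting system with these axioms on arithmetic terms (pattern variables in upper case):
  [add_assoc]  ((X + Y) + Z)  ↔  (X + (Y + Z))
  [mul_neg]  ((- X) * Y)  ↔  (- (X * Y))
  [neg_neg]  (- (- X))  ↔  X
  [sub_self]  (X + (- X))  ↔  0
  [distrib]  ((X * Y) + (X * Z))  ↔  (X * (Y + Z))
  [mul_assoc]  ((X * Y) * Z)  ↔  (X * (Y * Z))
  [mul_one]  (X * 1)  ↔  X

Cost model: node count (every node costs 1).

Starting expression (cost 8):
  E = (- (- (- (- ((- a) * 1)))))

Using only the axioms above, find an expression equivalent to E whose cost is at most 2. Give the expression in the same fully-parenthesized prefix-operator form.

1. [neg_neg →] (- (- ((- a) * 1)))  →  ((- a) * 1);  E = (- (- ((- a) * 1)))
2. [mul_one →] ((- a) * 1)  →  (- a);  E = (- (- (- a)))
3. [neg_neg →] (- (- (- a)))  →  (- a);  cost 2 ≤ 2, done

(- a)   [cost 2]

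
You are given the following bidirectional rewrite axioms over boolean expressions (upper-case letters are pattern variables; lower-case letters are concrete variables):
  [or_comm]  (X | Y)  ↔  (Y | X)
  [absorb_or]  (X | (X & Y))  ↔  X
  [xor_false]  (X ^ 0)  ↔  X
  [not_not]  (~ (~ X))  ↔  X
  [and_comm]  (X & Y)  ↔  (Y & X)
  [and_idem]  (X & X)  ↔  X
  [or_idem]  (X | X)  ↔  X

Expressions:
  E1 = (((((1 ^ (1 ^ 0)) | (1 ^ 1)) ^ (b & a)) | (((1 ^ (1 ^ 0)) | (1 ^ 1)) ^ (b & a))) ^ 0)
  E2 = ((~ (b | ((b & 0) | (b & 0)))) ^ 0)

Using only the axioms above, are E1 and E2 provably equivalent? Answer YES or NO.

All listed rules preserve value, hence provable equivalence implies equal values everywhere; look for a separating assignment.
a=0, b=0 gives E1 ↦ 0, E2 ↦ 1; values differ ⇒ not provably equivalent.

NO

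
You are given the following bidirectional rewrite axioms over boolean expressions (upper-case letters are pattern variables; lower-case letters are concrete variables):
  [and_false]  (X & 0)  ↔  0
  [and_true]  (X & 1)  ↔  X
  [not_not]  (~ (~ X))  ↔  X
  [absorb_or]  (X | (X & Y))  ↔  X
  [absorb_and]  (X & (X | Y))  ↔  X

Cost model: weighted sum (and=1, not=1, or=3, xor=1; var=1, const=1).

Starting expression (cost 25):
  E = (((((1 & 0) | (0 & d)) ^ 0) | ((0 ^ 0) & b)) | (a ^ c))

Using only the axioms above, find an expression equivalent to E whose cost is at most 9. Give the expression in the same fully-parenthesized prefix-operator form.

step 1: and_false (→) rewrites (1 & 0) into 0, now ((((0 | (0 & d)) ^ 0) | ((0 ^ 0) & b)) | (a ^ c))
step 2: absorb_or (→) rewrites (0 | (0 & d)) into 0, now (((0 ^ 0) | ((0 ^ 0) & b)) | (a ^ c))
step 3: absorb_or (→) rewrites ((0 ^ 0) | ((0 ^ 0) & b)) into (0 ^ 0), reaching cost 9 (bound 9)

((0 ^ 0) | (a ^ c))   [cost 9]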